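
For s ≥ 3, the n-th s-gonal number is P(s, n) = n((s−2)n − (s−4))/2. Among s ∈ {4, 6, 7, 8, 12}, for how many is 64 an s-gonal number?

2

s = 4: P(4, 8) = 64. ✓
s = 6: P(6, 5) = 45 and P(6, 6) = 66; 64 is not s-gonal.
s = 7: P(7, 5) = 55 and P(7, 6) = 81; 64 is not s-gonal.
s = 8: P(8, 4) = 40 and P(8, 5) = 65; 64 is not s-gonal.
s = 12: P(12, 4) = 64. ✓
Hits: s ∈ {4, 12} → 2.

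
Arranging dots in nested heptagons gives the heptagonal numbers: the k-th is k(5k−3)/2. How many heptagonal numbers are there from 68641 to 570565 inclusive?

The n-th heptagonal number is n(5n−3)/2.
Smallest index with value ≥ 68641: n = 166 (giving 68641).
Largest index with value ≤ 570565: n = 478 (giving 570493).
Indices 166 through 478: 313 terms.

313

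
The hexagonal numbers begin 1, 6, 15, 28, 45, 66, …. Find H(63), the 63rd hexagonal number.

7875

63·(2·63 − 1) = 63·125 = 7875.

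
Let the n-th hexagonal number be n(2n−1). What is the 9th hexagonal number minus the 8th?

33

Consecutive hexagonal numbers differ by 4n − 3: here 4·9 − 3 = 33.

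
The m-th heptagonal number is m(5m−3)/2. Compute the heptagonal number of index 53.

53·(5·53 − 3)/2 = 53·262/2 = 53·131 = 6943.

6943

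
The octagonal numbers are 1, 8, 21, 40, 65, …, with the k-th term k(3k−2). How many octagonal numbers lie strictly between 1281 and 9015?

The n-th octagonal number is n(3n−2).
Smallest index with value > 1281: n = 22 (giving 1408).
Largest index with value < 9015: n = 55 (giving 8965).
Indices 22 through 55: 34 terms.

34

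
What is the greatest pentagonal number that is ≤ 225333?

Solve n(3n−1)/2 ≤ 225333 for integer n.
n = 387 gives 224460 ≤ 225333, while n = 388 gives 225622 > 225333; so the answer is 224460.

224460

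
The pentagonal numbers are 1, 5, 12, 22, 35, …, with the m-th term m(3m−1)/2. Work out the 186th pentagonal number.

186·(3·186 − 1)/2 = 186·557/2 = 51801.

51801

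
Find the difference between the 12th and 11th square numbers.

n² − (n−1)² = 2n − 1, so 12² − 11² = 2·12 − 1 = 23.

23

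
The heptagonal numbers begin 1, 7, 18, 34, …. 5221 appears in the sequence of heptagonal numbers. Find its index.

46

Set n(5n−3)/2 = 5221, giving 5n² − 3n − 10442 = 0.
The discriminant is 9 + 40·5221 = 208849, and √208849 = 457.
So n = (3 + 457) / 10 = 460/10 = 46.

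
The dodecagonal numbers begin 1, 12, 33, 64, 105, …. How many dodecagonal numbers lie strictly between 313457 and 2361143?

437

The n-th dodecagonal number is n(5n−4).
Smallest index with value > 313457: n = 251 (giving 314001).
Largest index with value < 2361143: n = 687 (giving 2357097).
Indices 251 through 687: 437 terms.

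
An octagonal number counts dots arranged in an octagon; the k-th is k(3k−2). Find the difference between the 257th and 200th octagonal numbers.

257·(3·257 − 2) = 197633 and 200·(3·200 − 2) = 119600.
Difference: 197633 − 119600 = 78033.

78033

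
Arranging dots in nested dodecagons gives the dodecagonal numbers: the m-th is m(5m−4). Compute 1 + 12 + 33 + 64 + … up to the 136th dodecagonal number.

Σ i(5i−4) = 5Σi² − 4Σi over i = 1..136.
Σi = 9316 and Σi² = 847756.
5·847756 − 4·9316 = 4201516.

4201516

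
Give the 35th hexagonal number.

35·(2·35 − 1) = 35·69 = 2415.

2415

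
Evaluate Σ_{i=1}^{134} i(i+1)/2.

410040

Σ i(i+1)/2 = (Σi² + Σi) / 2 over i = 1..134.
Σi = 9045 and Σi² = 811035.
(1·811035 + 1·9045) / 2 = 820080/2 = 410040.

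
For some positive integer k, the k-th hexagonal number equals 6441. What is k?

57

Set n(2n−1) = 6441, giving 2n² − n − 6441 = 0.
The discriminant is 1 + 8·6441 = 51529, and √51529 = 227.
So n = (1 + 227) / 4 = 228/4 = 57.
Check: 57·(2·57 − 1) = 6441. ✓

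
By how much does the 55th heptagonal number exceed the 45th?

2485

55·(5·55 − 3)/2 = 7480 and 45·(5·45 − 3)/2 = 4995.
Difference: 7480 − 4995 = 2485.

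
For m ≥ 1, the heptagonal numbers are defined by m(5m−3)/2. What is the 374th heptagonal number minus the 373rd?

1866

Consecutive heptagonal numbers differ by 5n − 4: here 5·374 − 4 = 1866.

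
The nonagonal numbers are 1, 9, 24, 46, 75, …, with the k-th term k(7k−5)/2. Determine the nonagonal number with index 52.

9334

The 52nd nonagonal number is n(7n−5)/2 with n = 52.
52·(7·52 − 5)/2 = 52·359/2 = 9334.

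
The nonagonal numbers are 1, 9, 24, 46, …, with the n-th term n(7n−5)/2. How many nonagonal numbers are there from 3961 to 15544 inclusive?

The n-th nonagonal number is n(7n−5)/2.
Smallest index with value ≥ 3961: n = 34 (giving 3961).
Largest index with value ≤ 15544: n = 67 (giving 15544).
Indices 34 through 67: 34 terms.

34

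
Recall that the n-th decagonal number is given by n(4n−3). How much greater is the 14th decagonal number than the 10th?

14·(4·14 − 3) = 742 and 10·(4·10 − 3) = 370.
Difference: 742 − 370 = 372.

372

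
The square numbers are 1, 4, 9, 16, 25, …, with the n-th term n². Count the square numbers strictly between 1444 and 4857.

The n-th square number is n².
Smallest index with value > 1444: n = 39 (giving 1521).
Largest index with value < 4857: n = 69 (giving 4761).
Indices 39 through 69: 31 terms.

31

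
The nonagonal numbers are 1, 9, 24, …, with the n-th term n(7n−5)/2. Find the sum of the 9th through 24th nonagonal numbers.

15776

Σ i(7i−5)/2 = (7Σi² − 5Σi) / 2 over i = 9..24.
Σi = 300 − 36 = 264 and Σi² = 4900 − 204 = 4696.
(7·4696 − 5·264) / 2 = 31552/2 = 15776.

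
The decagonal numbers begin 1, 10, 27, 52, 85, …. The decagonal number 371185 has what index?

305

Set n(4n−3) = 371185, giving 4n² − 3n − 371185 = 0.
The discriminant is 9 + 16·371185 = 5938969, and √5938969 = 2437.
So n = (3 + 2437) / 8 = 2440/8 = 305.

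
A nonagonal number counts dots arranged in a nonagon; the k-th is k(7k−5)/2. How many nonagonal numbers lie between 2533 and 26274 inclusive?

The n-th nonagonal number is n(7n−5)/2.
Smallest index with value ≥ 2533: n = 28 (giving 2674).
Largest index with value ≤ 26274: n = 87 (giving 26274).
Indices 28 through 87: 60 terms.

60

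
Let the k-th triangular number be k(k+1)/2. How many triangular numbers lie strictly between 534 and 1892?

The n-th triangular number is n(n+1)/2.
Smallest index with value > 534: n = 33 (giving 561).
Largest index with value < 1892: n = 61 (giving 1891).
Indices 33 through 61: 29 terms.

29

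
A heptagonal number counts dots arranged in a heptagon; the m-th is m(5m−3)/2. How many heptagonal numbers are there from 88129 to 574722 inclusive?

The n-th heptagonal number is n(5n−3)/2.
Smallest index with value ≥ 88129: n = 189 (giving 89019).
Largest index with value ≤ 574722: n = 479 (giving 572884).
Indices 189 through 479: 291 terms.

291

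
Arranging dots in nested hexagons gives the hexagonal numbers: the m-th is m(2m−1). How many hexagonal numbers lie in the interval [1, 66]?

6

The n-th hexagonal number is n(2n−1).
Smallest index with value ≥ 1: n = 1 (giving 1).
Largest index with value ≤ 66: n = 6 (giving 66).
Indices 1 through 6: 6 terms.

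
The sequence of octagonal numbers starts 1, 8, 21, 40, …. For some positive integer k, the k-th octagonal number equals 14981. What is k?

71

Set n(3n−2) = 14981, giving 3n² − 2n − 14981 = 0.
The discriminant is 4 + 12·14981 = 179776, and √179776 = 424.
So n = (2 + 424) / 6 = 426/6 = 71.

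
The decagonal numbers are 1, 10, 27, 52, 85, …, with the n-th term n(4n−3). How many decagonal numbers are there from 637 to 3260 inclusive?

The n-th decagonal number is n(4n−3).
Smallest index with value ≥ 637: n = 13 (giving 637).
Largest index with value ≤ 3260: n = 28 (giving 3052).
Indices 13 through 28: 16 terms.

16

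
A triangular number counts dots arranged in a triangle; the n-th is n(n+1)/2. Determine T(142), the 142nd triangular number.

142·143/2 = 20306/2 = 10153.

10153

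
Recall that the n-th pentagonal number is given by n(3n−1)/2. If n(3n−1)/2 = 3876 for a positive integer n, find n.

Set n(3n−1)/2 = 3876, giving 3n² − n − 7752 = 0.
So n = (1 + 305) / 6 = 306/6 = 51.

51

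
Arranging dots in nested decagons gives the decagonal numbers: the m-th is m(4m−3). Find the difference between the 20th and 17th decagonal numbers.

435

20·(4·20 − 3) = 1540 and 17·(4·17 − 3) = 1105.
Difference: 1540 − 1105 = 435.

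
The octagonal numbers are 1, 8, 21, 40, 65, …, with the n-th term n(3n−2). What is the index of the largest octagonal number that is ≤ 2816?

30

Solve n(3n−2) ≤ 2816 for integer n.
n = 30 gives 2640 ≤ 2816, while n = 31 gives 2821 > 2816; so the answer is index 30.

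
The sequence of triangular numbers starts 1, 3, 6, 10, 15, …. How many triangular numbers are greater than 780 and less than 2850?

The n-th triangular number is n(n+1)/2.
Smallest index with value > 780: n = 40 (giving 820).
Largest index with value < 2850: n = 74 (giving 2775).
Indices 40 through 74: 35 terms.

35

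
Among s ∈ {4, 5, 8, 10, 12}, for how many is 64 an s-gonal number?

s = 4: P(4, 8) = 64. ✓
s = 5: P(5, 6) = 51 and P(5, 7) = 70; 64 is not s-gonal.
s = 8: P(8, 4) = 40 and P(8, 5) = 65; 64 is not s-gonal.
s = 10: P(10, 4) = 52 and P(10, 5) = 85; 64 is not s-gonal.
s = 12: P(12, 4) = 64. ✓
Hits: s ∈ {4, 12} → 2.

2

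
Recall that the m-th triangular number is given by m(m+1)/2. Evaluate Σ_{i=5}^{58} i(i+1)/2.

Σ i(i+1)/2 = (Σi² + Σi) / 2 over i = 5..58.
Σi = 1711 − 10 = 1701 and Σi² = 66729 − 30 = 66699.
(1·66699 + 1·1701) / 2 = 68400/2 = 34200.

34200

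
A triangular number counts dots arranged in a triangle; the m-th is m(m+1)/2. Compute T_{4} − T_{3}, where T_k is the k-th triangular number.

Consecutive triangular numbers differ by n: T_{4} − T_{3} = 4.

4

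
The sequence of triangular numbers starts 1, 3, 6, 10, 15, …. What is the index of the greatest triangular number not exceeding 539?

32

Solve n(n+1)/2 ≤ 539 for integer n.
n = 32 gives 528 ≤ 539, while n = 33 gives 561 > 539; so the answer is index 32.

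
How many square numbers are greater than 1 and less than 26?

4

The n-th square number is n².
Smallest index with value > 1: n = 2 (giving 4).
Largest index with value < 26: n = 5 (giving 25).
Indices 2 through 5: 4 terms.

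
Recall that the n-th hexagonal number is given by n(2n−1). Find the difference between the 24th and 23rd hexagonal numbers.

93

Consecutive hexagonal numbers differ by 4n − 3: here 4·24 − 3 = 93.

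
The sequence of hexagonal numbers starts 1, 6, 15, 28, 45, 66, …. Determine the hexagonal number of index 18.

630

The 18th hexagonal number is n(2n−1) with n = 18.
18·(2·18 − 1) = 18·35 = 630.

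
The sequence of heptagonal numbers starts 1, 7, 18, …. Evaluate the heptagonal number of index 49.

5929

The 49th heptagonal number is n(5n−3)/2 with n = 49.
49·(5·49 − 3)/2 = 49·242/2 = 49·121 = 5929.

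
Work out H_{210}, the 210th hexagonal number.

The 210th hexagonal number is n(2n−1) with n = 210.
210·(2·210 − 1) = 210·419 = 87990.

87990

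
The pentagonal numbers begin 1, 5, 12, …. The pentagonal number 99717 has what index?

258

Set n(3n−1)/2 = 99717, giving 3n² − n − 199434 = 0.
The discriminant is 1 + 24·99717 = 2393209, and √2393209 = 1547.
So n = (1 + 1547) / 6 = 1548/6 = 258.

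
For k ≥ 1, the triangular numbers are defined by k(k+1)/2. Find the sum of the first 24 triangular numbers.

Σ i(i+1)/2 = (Σi² + Σi) / 2 over i = 1..24.
Σi = 300 and Σi² = 4900.
(1·4900 + 1·300) / 2 = 5200/2 = 2600.

2600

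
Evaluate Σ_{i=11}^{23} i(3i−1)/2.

5798

Σ i(3i−1)/2 = (3Σi² − Σi) / 2 over i = 11..23.
Σi = 276 − 55 = 221 and Σi² = 4324 − 385 = 3939.
(3·3939 − 1·221) / 2 = 11596/2 = 5798.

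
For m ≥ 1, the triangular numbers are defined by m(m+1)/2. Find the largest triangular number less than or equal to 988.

946

Solve n(n+1)/2 ≤ 988 for integer n.
n = 43 gives 946 ≤ 988, while n = 44 gives 990 > 988; so the answer is 946.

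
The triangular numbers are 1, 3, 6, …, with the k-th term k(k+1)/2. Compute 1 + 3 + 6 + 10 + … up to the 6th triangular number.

Σ i(i+1)/2 = (Σi² + Σi) / 2 over i = 1..6.
Σi = 21 and Σi² = 91.
(1·91 + 1·21) / 2 = 112/2 = 56.

56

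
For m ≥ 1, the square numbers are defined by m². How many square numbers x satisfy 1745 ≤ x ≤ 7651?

46

The n-th square number is n².
Smallest index with value ≥ 1745: n = 42 (giving 1764).
Largest index with value ≤ 7651: n = 87 (giving 7569).
Indices 42 through 87: 46 terms.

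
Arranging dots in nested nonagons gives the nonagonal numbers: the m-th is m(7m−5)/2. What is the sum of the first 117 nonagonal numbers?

Σ i(7i−5)/2 = (7Σi² − 5Σi) / 2 over i = 1..117.
Σi = 6903 and Σi² = 540735.
(7·540735 − 5·6903) / 2 = 3750630/2 = 1875315.

1875315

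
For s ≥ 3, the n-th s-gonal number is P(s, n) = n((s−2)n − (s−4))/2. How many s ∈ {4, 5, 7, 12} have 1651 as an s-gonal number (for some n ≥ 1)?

s = 4: P(4, 40) = 1600 and P(4, 41) = 1681; 1651 is not s-gonal.
s = 5: P(5, 33) = 1617 and P(5, 34) = 1717; 1651 is not s-gonal.
s = 7: P(7, 26) = 1651. ✓
s = 12: P(12, 18) = 1548 and P(12, 19) = 1729; 1651 is not s-gonal.
Hits: s ∈ {7} → 1.

1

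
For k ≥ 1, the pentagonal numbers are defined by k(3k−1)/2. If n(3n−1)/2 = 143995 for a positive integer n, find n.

310

Set n(3n−1)/2 = 143995, giving 3n² − n − 287990 = 0.
So n = (1 + 1859) / 6 = 1860/6 = 310.
Check: 310·(3·310 − 1)/2 = 143995. ✓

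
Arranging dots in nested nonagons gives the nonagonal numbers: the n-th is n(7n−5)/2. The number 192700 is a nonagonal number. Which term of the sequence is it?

Set n(7n−5)/2 = 192700, giving 7n² − 5n − 385400 = 0.
The discriminant is 25 + 56·192700 = 10791225, and √10791225 = 3285.
So n = (5 + 3285) / 14 = 3290/14 = 235.
Check: 235·(7·235 − 5)/2 = 192700. ✓

235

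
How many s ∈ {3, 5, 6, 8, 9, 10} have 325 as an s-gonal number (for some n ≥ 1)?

s = 3: P(3, 25) = 325. ✓
s = 5: P(5, 14) = 287 and P(5, 15) = 330; 325 is not s-gonal.
s = 6: P(6, 13) = 325. ✓
s = 8: P(8, 10) = 280 and P(8, 11) = 341; 325 is not s-gonal.
s = 9: P(9, 10) = 325. ✓
s = 10: P(10, 9) = 297 and P(10, 10) = 370; 325 is not s-gonal.
Hits: s ∈ {3, 6, 9} → 3.

3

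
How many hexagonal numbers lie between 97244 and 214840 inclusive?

108

The n-th hexagonal number is n(2n−1).
Smallest index with value ≥ 97244: n = 221 (giving 97461).
Largest index with value ≤ 214840: n = 328 (giving 214840).
Indices 221 through 328: 108 terms.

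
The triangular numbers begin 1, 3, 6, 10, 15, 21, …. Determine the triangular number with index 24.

300

24·25/2 = 600/2 = 300.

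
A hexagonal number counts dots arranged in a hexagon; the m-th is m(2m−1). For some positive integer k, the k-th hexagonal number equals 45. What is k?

Set n(2n−1) = 45, giving 2n² − n − 45 = 0.
So n = (1 + 19) / 4 = 20/4 = 5.

5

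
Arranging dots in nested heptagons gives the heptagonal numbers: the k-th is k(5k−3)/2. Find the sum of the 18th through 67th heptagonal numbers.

248625

Σ i(5i−3)/2 = (5Σi² − 3Σi) / 2 over i = 18..67.
Σi = 2278 − 153 = 2125 and Σi² = 102510 − 1785 = 100725.
(5·100725 − 3·2125) / 2 = 497250/2 = 248625.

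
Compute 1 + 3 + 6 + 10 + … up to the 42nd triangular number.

13244

Σ i(i+1)/2 = (Σi² + Σi) / 2 over i = 1..42.
Σi = 903 and Σi² = 25585.
(1·25585 + 1·903) / 2 = 26488/2 = 13244.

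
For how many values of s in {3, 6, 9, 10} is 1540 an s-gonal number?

s = 3: P(3, 55) = 1540. ✓
s = 6: P(6, 28) = 1540. ✓
s = 9: P(9, 21) = 1491 and P(9, 22) = 1639; 1540 is not s-gonal.
s = 10: P(10, 20) = 1540. ✓
Hits: s ∈ {3, 6, 10} → 3.

3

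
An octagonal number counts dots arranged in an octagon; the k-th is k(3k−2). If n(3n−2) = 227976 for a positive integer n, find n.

Set n(3n−2) = 227976, giving 3n² − 2n − 227976 = 0.
The discriminant is 4 + 12·227976 = 2735716, and √2735716 = 1654.
So n = (2 + 1654) / 6 = 1656/6 = 276.
Check: 276·(3·276 − 2) = 227976. ✓

276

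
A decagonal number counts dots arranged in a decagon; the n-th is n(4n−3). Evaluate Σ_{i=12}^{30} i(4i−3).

34599

Σ i(4i−3) = 4Σi² − 3Σi over i = 12..30.
Σi = 465 − 66 = 399 and Σi² = 9455 − 506 = 8949.
4·8949 − 3·399 = 34599.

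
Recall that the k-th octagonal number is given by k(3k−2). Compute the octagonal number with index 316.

316·(3·316 − 2) = 316·946 = 298936.

298936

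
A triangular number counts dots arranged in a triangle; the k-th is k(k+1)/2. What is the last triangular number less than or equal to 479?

465

Solve n(n+1)/2 ≤ 479 for integer n.
n = 30 gives 465 ≤ 479, while n = 31 gives 496 > 479; so the answer is 465.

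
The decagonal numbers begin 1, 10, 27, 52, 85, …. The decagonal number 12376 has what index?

56

Set n(4n−3) = 12376, giving 4n² − 3n − 12376 = 0.
The discriminant is 9 + 16·12376 = 198025, and √198025 = 445.
So n = (3 + 445) / 8 = 448/8 = 56.
Check: 56·(4·56 − 3) = 12376. ✓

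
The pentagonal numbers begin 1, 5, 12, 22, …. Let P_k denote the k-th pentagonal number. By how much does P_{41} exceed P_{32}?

41·(3·41 − 1)/2 = 2501 and 32·(3·32 − 1)/2 = 1520.
Difference: 2501 − 1520 = 981.

981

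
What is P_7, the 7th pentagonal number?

70

7·(3·7 − 1)/2 = 7·20/2 = 7·10 = 70.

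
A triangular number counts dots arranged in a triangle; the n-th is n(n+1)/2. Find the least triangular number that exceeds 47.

55

Solve n(n+1)/2 > 47 for integer n.
The largest n with value ≤ 47 is 9 (since 45 ≤ 47 < 55), so the first above is n = 10, value 55.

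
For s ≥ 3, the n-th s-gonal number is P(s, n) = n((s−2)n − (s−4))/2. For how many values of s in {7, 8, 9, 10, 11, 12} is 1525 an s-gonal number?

1

s = 7: P(7, 25) = 1525. ✓
s = 8: P(8, 22) = 1408 and P(8, 23) = 1541; 1525 is not s-gonal.
s = 9: P(9, 21) = 1491 and P(9, 22) = 1639; 1525 is not s-gonal.
s = 10: P(10, 19) = 1387 and P(10, 20) = 1540; 1525 is not s-gonal.
s = 11: P(11, 18) = 1395 and P(11, 19) = 1558; 1525 is not s-gonal.
s = 12: P(12, 17) = 1377 and P(12, 18) = 1548; 1525 is not s-gonal.
Hits: s ∈ {7} → 1.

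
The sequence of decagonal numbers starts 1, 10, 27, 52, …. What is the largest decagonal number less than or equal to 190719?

Solve n(4n−3) ≤ 190719 for integer n.
n = 218 gives 189442 ≤ 190719, while n = 219 gives 191187 > 190719; so the answer is 189442.

189442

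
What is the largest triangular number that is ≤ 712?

Solve n(n+1)/2 ≤ 712 for integer n.
n = 37 gives 703 ≤ 712, while n = 38 gives 741 > 712; so the answer is 703.

703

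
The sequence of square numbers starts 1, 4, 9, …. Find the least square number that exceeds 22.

25

Solve n² > 22 for integer n.
The largest n with value ≤ 22 is 4 (since 16 ≤ 22 < 25), so the first above is n = 5, value 25.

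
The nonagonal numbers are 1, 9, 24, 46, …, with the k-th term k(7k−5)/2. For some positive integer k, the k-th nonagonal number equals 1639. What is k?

22

Set n(7n−5)/2 = 1639, giving 7n² − 5n − 3278 = 0.
The discriminant is 25 + 56·1639 = 91809, and √91809 = 303.
So n = (5 + 303) / 14 = 308/14 = 22.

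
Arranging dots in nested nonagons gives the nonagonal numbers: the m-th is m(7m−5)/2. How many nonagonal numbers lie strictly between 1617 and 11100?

The n-th nonagonal number is n(7n−5)/2.
Smallest index with value > 1617: n = 22 (giving 1639).
Largest index with value < 11100: n = 56 (giving 10836).
Indices 22 through 56: 35 terms.

35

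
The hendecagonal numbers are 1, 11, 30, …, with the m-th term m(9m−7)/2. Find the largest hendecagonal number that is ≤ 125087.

Solve n(9n−7)/2 ≤ 125087 for integer n.
n = 167 gives 124916 ≤ 125087, while n = 168 gives 126420 > 125087; so the answer is 124916.

124916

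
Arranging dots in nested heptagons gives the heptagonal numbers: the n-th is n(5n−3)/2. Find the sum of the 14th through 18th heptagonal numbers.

3105

Σ i(5i−3)/2 = (5Σi² − 3Σi) / 2 over i = 14..18.
Σi = 171 − 91 = 80 and Σi² = 2109 − 819 = 1290.
(5·1290 − 3·80) / 2 = 6210/2 = 3105.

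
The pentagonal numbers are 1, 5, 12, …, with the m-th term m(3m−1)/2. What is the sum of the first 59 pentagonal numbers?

Σ i(3i−1)/2 = (3Σi² − Σi) / 2 over i = 1..59.
Σi = 1770 and Σi² = 70210.
(3·70210 − 1·1770) / 2 = 208860/2 = 104430.

104430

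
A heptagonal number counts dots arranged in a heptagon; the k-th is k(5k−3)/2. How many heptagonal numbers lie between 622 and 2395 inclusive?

15

The n-th heptagonal number is n(5n−3)/2.
Smallest index with value ≥ 622: n = 17 (giving 697).
Largest index with value ≤ 2395: n = 31 (giving 2356).
Indices 17 through 31: 15 terms.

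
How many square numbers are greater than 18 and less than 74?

The n-th square number is n².
Smallest index with value > 18: n = 5 (giving 25).
Largest index with value < 74: n = 8 (giving 64).
Indices 5 through 8: 4 terms.

4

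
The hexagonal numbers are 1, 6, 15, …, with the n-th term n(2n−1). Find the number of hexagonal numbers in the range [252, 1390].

The n-th hexagonal number is n(2n−1).
Smallest index with value ≥ 252: n = 12 (giving 276).
Largest index with value ≤ 1390: n = 26 (giving 1326).
Indices 12 through 26: 15 terms.

15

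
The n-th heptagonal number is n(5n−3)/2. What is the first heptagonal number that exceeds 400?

Solve n(5n−3)/2 > 400 for integer n.
The largest n with value ≤ 400 is 12 (since 342 ≤ 400 < 403), so the first above is n = 13, value 403.

403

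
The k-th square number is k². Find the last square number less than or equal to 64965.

64516

Solve n² ≤ 64965 for integer n.
n = 254 gives 64516 ≤ 64965, while n = 255 gives 65025 > 64965; so the answer is 64516.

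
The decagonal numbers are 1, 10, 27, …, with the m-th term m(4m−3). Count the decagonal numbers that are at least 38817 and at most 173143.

The n-th decagonal number is n(4n−3).
Smallest index with value ≥ 38817: n = 99 (giving 38907).
Largest index with value ≤ 173143: n = 208 (giving 172432).
Indices 99 through 208: 110 terms.

110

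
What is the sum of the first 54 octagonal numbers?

158895

Σ i(3i−2) = 3Σi² − 2Σi over i = 1..54.
Σi = 1485 and Σi² = 53955.
3·53955 − 2·1485 = 158895.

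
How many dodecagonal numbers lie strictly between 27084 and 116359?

The n-th dodecagonal number is n(5n−4).
Smallest index with value > 27084: n = 75 (giving 27825).
Largest index with value < 116359: n = 152 (giving 114912).
Indices 75 through 152: 78 terms.

78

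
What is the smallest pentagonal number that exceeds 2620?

2625

Solve n(3n−1)/2 > 2620 for integer n.
The largest n with value ≤ 2620 is 41 (since 2501 ≤ 2620 < 2625), so the first above is n = 42, value 2625.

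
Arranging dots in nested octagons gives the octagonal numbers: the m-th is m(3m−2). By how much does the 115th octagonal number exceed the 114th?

685

Consecutive octagonal numbers differ by 6n − 5: here 6·115 − 5 = 685.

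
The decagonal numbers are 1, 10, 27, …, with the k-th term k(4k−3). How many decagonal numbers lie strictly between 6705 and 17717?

The n-th decagonal number is n(4n−3).
Smallest index with value > 6705: n = 42 (giving 6930).
Largest index with value < 17717: n = 66 (giving 17226).
Indices 42 through 66: 25 terms.

25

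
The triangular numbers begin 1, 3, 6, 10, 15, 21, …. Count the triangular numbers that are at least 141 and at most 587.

17

The n-th triangular number is n(n+1)/2.
Smallest index with value ≥ 141: n = 17 (giving 153).
Largest index with value ≤ 587: n = 33 (giving 561).
Indices 17 through 33: 17 terms.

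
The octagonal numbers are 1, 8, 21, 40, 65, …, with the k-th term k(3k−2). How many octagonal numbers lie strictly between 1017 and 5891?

The n-th octagonal number is n(3n−2).
Smallest index with value > 1017: n = 19 (giving 1045).
Largest index with value < 5891: n = 44 (giving 5720).
Indices 19 through 44: 26 terms.

26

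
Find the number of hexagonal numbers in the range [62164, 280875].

199

The n-th hexagonal number is n(2n−1).
Smallest index with value ≥ 62164: n = 177 (giving 62481).
Largest index with value ≤ 280875: n = 375 (giving 280875).
Indices 177 through 375: 199 terms.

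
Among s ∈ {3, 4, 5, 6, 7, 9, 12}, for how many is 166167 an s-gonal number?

1

s = 3: P(3, 575) = 165600 and P(3, 576) = 166176; 166167 is not s-gonal.
s = 4: P(4, 407) = 165649 and P(4, 408) = 166464; 166167 is not s-gonal.
s = 5: P(5, 333) = 166167. ✓
s = 6: P(6, 288) = 165600 and P(6, 289) = 166753; 166167 is not s-gonal.
s = 7: P(7, 258) = 166023 and P(7, 259) = 167314; 166167 is not s-gonal.
s = 9: P(9, 218) = 165789 and P(9, 219) = 167316; 166167 is not s-gonal.
s = 12: P(12, 182) = 164892 and P(12, 183) = 166713; 166167 is not s-gonal.
Hits: s ∈ {5} → 1.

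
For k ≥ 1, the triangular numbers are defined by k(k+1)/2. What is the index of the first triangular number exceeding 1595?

56

Solve n(n+1)/2 > 1595 for integer n.
The largest n with value ≤ 1595 is 55 (since 1540 ≤ 1595 < 1596), so the first above is n = 56, value 1596.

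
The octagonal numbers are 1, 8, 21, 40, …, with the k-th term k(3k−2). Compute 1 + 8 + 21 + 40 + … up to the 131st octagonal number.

2256606

Σ i(3i−2) = 3Σi² − 2Σi over i = 1..131.
Σi = 8646 and Σi² = 757966.
3·757966 − 2·8646 = 2256606.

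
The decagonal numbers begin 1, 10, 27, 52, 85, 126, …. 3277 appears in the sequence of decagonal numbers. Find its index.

Set n(4n−3) = 3277, giving 4n² − 3n − 3277 = 0.
The discriminant is 9 + 16·3277 = 52441, and √52441 = 229.
So n = (3 + 229) / 8 = 232/8 = 29.

29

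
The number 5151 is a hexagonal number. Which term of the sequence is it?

Set n(2n−1) = 5151, giving 2n² − n − 5151 = 0.
The discriminant is 1 + 8·5151 = 41209, and √41209 = 203.
So n = (1 + 203) / 4 = 204/4 = 51.

51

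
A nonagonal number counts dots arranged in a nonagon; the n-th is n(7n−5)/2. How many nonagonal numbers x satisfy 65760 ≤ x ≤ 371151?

189

The n-th nonagonal number is n(7n−5)/2.
Smallest index with value ≥ 65760: n = 138 (giving 66309).
Largest index with value ≤ 371151: n = 326 (giving 371151).
Indices 138 through 326: 189 terms.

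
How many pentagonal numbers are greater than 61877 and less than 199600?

161

The n-th pentagonal number is n(3n−1)/2.
Smallest index with value > 61877: n = 204 (giving 62322).
Largest index with value < 199600: n = 364 (giving 198562).
Indices 204 through 364: 161 terms.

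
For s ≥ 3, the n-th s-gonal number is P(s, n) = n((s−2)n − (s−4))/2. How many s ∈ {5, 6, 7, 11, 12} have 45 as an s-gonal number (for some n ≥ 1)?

1

s = 5: P(5, 5) = 35 and P(5, 6) = 51; 45 is not s-gonal.
s = 6: P(6, 5) = 45. ✓
s = 7: P(7, 4) = 34 and P(7, 5) = 55; 45 is not s-gonal.
s = 11: P(11, 3) = 30 and P(11, 4) = 58; 45 is not s-gonal.
s = 12: P(12, 3) = 33 and P(12, 4) = 64; 45 is not s-gonal.
Hits: s ∈ {6} → 1.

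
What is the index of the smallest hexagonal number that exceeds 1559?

29

Solve n(2n−1) > 1559 for integer n.
The largest n with value ≤ 1559 is 28 (since 1540 ≤ 1559 < 1653), so the first above is n = 29, value 1653.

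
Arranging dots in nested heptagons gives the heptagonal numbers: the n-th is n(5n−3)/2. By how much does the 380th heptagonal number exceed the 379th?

1896

Consecutive heptagonal numbers differ by 5n − 4: here 5·380 − 4 = 1896.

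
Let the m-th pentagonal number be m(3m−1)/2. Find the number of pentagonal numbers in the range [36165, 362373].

336

The n-th pentagonal number is n(3n−1)/2.
Smallest index with value ≥ 36165: n = 156 (giving 36426).
Largest index with value ≤ 362373: n = 491 (giving 361376).
Indices 156 through 491: 336 terms.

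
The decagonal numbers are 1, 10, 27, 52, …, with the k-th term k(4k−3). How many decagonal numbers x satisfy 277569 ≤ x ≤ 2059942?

The n-th decagonal number is n(4n−3).
Smallest index with value ≥ 277569: n = 264 (giving 277992).
Largest index with value ≤ 2059942: n = 718 (giving 2059942).
Indices 264 through 718: 455 terms.

455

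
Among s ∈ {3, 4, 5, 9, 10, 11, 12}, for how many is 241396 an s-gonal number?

s = 3: P(3, 694) = 241165 and P(3, 695) = 241860; 241396 is not s-gonal.
s = 4: P(4, 491) = 241081 and P(4, 492) = 242064; 241396 is not s-gonal.
s = 5: P(5, 401) = 241001 and P(5, 402) = 242205; 241396 is not s-gonal.
s = 9: P(9, 262) = 239599 and P(9, 263) = 241434; 241396 is not s-gonal.
s = 10: P(10, 246) = 241326 and P(10, 247) = 243295; 241396 is not s-gonal.
s = 11: P(11, 232) = 241396. ✓
s = 12: P(12, 220) = 241120 and P(12, 221) = 243321; 241396 is not s-gonal.
Hits: s ∈ {11} → 1.

1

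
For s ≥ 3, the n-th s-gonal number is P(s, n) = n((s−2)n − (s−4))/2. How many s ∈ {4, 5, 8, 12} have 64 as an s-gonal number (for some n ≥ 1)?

2

s = 4: P(4, 8) = 64. ✓
s = 5: P(5, 6) = 51 and P(5, 7) = 70; 64 is not s-gonal.
s = 8: P(8, 4) = 40 and P(8, 5) = 65; 64 is not s-gonal.
s = 12: P(12, 4) = 64. ✓
Hits: s ∈ {4, 12} → 2.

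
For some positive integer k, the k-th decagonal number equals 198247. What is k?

223

Set n(4n−3) = 198247, giving 4n² − 3n − 198247 = 0.
The discriminant is 9 + 16·198247 = 3171961, and √3171961 = 1781.
So n = (3 + 1781) / 8 = 1784/8 = 223.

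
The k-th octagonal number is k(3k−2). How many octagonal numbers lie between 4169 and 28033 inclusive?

60

The n-th octagonal number is n(3n−2).
Smallest index with value ≥ 4169: n = 38 (giving 4256).
Largest index with value ≤ 28033: n = 97 (giving 28033).
Indices 38 through 97: 60 terms.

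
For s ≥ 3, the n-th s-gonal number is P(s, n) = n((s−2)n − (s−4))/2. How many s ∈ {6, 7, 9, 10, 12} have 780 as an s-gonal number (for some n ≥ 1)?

s = 6: P(6, 20) = 780. ✓
s = 7: P(7, 17) = 697 and P(7, 18) = 783; 780 is not s-gonal.
s = 9: P(9, 15) = 750 and P(9, 16) = 856; 780 is not s-gonal.
s = 10: P(10, 14) = 742 and P(10, 15) = 855; 780 is not s-gonal.
s = 12: P(12, 12) = 672 and P(12, 13) = 793; 780 is not s-gonal.
Hits: s ∈ {6} → 1.

1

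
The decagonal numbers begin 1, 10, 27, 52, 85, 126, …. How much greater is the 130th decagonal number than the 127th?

130·(4·130 − 3) = 67210 and 127·(4·127 − 3) = 64135.
Difference: 67210 − 64135 = 3075.

3075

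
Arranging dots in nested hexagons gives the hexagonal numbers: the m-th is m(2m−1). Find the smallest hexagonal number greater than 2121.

Solve n(2n−1) > 2121 for integer n.
The largest n with value ≤ 2121 is 32 (since 2016 ≤ 2121 < 2145), so the first above is n = 33, value 2145.

2145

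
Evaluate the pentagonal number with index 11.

176

11·(3·11 − 1)/2 = 11·32/2 = 11·16 = 176.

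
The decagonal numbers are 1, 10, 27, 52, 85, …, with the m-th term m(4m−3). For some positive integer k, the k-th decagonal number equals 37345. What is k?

Set n(4n−3) = 37345, giving 4n² − 3n − 37345 = 0.
So n = (3 + 773) / 8 = 776/8 = 97.
Check: 97·(4·97 − 3) = 37345. ✓

97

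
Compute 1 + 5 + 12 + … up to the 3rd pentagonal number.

18

Σ i(3i−1)/2 = (3Σi² − Σi) / 2 over i = 1..3.
Σi = 6 and Σi² = 14.
(3·14 − 1·6) / 2 = 36/2 = 18.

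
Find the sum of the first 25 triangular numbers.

2925

Σ i(i+1)/2 = (Σi² + Σi) / 2 over i = 1..25.
Σi = 325 and Σi² = 5525.
(1·5525 + 1·325) / 2 = 5850/2 = 2925.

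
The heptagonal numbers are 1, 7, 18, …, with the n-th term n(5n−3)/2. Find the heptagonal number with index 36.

3186

The 36th heptagonal number is n(5n−3)/2 with n = 36.
36·(5·36 − 3)/2 = 36·177/2 = 3186.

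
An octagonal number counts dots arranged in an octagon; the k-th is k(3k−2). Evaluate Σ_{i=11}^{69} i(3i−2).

329810

Σ i(3i−2) = 3Σi² − 2Σi over i = 11..69.
Σi = 2415 − 55 = 2360 and Σi² = 111895 − 385 = 111510.
3·111510 − 2·2360 = 329810.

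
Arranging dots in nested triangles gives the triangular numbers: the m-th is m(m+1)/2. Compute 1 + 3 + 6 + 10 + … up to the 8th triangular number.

Σ i(i+1)/2 = (Σi² + Σi) / 2 over i = 1..8.
Σi = 36 and Σi² = 204.
(1·204 + 1·36) / 2 = 240/2 = 120.

120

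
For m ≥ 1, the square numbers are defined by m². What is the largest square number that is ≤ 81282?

81225

Solve n² ≤ 81282 for integer n.
n = 285 gives 81225 ≤ 81282, while n = 286 gives 81796 > 81282; so the answer is 81225.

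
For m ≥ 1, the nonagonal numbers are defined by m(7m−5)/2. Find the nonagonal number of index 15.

750

The 15th nonagonal number is n(7n−5)/2 with n = 15.
15·(7·15 − 5)/2 = 15·100/2 = 15·50 = 750.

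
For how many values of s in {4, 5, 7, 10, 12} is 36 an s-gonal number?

s = 4: P(4, 6) = 36. ✓
s = 5: P(5, 5) = 35 and P(5, 6) = 51; 36 is not s-gonal.
s = 7: P(7, 4) = 34 and P(7, 5) = 55; 36 is not s-gonal.
s = 10: P(10, 3) = 27 and P(10, 4) = 52; 36 is not s-gonal.
s = 12: P(12, 3) = 33 and P(12, 4) = 64; 36 is not s-gonal.
Hits: s ∈ {4} → 1.

1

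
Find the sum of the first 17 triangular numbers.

969

Σ i(i+1)/2 = (Σi² + Σi) / 2 over i = 1..17.
Σi = 153 and Σi² = 1785.
(1·1785 + 1·153) / 2 = 1938/2 = 969.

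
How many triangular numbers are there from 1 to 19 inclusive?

The n-th triangular number is n(n+1)/2.
Smallest index with value ≥ 1: n = 1 (giving 1).
Largest index with value ≤ 19: n = 5 (giving 15).
Indices 1 through 5: 5 terms.

5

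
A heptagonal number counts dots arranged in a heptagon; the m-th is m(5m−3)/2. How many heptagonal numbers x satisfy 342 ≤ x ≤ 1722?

15

The n-th heptagonal number is n(5n−3)/2.
Smallest index with value ≥ 342: n = 12 (giving 342).
Largest index with value ≤ 1722: n = 26 (giving 1651).
Indices 12 through 26: 15 terms.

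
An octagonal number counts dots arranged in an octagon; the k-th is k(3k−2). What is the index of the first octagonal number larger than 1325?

22

Solve n(3n−2) > 1325 for integer n.
The largest n with value ≤ 1325 is 21 (since 1281 ≤ 1325 < 1408), so the first above is n = 22, value 1408.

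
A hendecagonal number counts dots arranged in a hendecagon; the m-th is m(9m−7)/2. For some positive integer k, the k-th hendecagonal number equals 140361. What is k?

Set n(9n−7)/2 = 140361, giving 9n² − 7n − 280722 = 0.
The discriminant is 49 + 72·140361 = 10106041, and √10106041 = 3179.
So n = (7 + 3179) / 18 = 3186/18 = 177.

177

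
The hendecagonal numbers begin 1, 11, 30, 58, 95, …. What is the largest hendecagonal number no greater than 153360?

151708

Solve n(9n−7)/2 ≤ 153360 for integer n.
n = 184 gives 151708 ≤ 153360, while n = 185 gives 153365 > 153360; so the answer is 151708.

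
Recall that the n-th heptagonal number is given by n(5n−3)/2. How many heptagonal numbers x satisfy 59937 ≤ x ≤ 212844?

137

The n-th heptagonal number is n(5n−3)/2.
Smallest index with value ≥ 59937: n = 156 (giving 60606).
Largest index with value ≤ 212844: n = 292 (giving 212722).
Indices 156 through 292: 137 terms.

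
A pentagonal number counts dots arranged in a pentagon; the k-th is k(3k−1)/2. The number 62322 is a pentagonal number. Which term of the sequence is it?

Set n(3n−1)/2 = 62322, giving 3n² − n − 124644 = 0.
The discriminant is 1 + 24·62322 = 1495729, and √1495729 = 1223.
So n = (1 + 1223) / 6 = 1224/6 = 204.
Check: 204·(3·204 − 1)/2 = 62322. ✓

204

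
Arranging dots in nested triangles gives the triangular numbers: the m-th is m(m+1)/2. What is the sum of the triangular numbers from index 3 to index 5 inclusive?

31

Σ i(i+1)/2 = (Σi² + Σi) / 2 over i = 3..5.
Σi = 15 − 3 = 12 and Σi² = 55 − 5 = 50.
(1·50 + 1·12) / 2 = 62/2 = 31.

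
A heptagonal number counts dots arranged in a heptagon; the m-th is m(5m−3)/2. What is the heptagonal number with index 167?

69472

167·(5·167 − 3)/2 = 167·832/2 = 167·416 = 69472.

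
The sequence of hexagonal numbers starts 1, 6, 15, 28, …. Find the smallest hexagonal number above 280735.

Solve n(2n−1) > 280735 for integer n.
The largest n with value ≤ 280735 is 374 (since 279378 ≤ 280735 < 280875), so the first above is n = 375, value 280875.

280875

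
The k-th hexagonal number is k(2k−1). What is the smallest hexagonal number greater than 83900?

Solve n(2n−1) > 83900 for integer n.
The largest n with value ≤ 83900 is 205 (since 83845 ≤ 83900 < 84666), so the first above is n = 206, value 84666.

84666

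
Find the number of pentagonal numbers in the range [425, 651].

5

The n-th pentagonal number is n(3n−1)/2.
Smallest index with value ≥ 425: n = 17 (giving 425).
Largest index with value ≤ 651: n = 21 (giving 651).
Indices 17 through 21: 5 terms.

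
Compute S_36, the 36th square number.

1296

The 36th square number is n² with n = 36.
36² = 1296.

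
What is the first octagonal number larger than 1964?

1976

Solve n(3n−2) > 1964 for integer n.
The largest n with value ≤ 1964 is 25 (since 1825 ≤ 1964 < 1976), so the first above is n = 26, value 1976.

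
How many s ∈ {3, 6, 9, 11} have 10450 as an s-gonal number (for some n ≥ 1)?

1

s = 3: P(3, 144) = 10440 and P(3, 145) = 10585; 10450 is not s-gonal.
s = 6: P(6, 72) = 10296 and P(6, 73) = 10585; 10450 is not s-gonal.
s = 9: P(9, 55) = 10450. ✓
s = 11: P(11, 48) = 10200 and P(11, 49) = 10633; 10450 is not s-gonal.
Hits: s ∈ {9} → 1.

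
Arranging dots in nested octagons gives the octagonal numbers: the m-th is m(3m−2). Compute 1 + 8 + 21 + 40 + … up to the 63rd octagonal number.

252000

Σ i(3i−2) = 3Σi² − 2Σi over i = 1..63.
Σi = 2016 and Σi² = 85344.
3·85344 − 2·2016 = 252000.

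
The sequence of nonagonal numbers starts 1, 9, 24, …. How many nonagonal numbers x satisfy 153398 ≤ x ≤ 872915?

290

The n-th nonagonal number is n(7n−5)/2.
Smallest index with value ≥ 153398: n = 210 (giving 153825).
Largest index with value ≤ 872915: n = 499 (giving 870256).
Indices 210 through 499: 290 terms.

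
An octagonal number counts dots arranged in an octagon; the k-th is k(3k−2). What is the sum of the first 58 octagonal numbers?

196765

Σ i(3i−2) = 3Σi² − 2Σi over i = 1..58.
Σi = 1711 and Σi² = 66729.
3·66729 − 2·1711 = 196765.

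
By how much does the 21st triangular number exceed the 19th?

41

21·22/2 = 231 and 19·20/2 = 190.
Difference: 231 − 190 = 41.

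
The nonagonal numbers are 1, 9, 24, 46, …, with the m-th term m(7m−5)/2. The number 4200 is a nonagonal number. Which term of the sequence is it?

35

Set n(7n−5)/2 = 4200, giving 7n² − 5n − 8400 = 0.
The discriminant is 25 + 56·4200 = 235225, and √235225 = 485.
So n = (5 + 485) / 14 = 490/14 = 35.
Check: 35·(7·35 − 5)/2 = 4200. ✓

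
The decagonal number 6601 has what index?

Set n(4n−3) = 6601, giving 4n² − 3n − 6601 = 0.
The discriminant is 9 + 16·6601 = 105625, and √105625 = 325.
So n = (3 + 325) / 8 = 328/8 = 41.
Check: 41·(4·41 − 3) = 6601. ✓

41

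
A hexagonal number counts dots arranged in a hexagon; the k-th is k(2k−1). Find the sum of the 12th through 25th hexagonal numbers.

9779

Σ i(2i−1) = 2Σi² − Σi over i = 12..25.
Σi = 325 − 66 = 259 and Σi² = 5525 − 506 = 5019.
2·5019 − 1·259 = 9779.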